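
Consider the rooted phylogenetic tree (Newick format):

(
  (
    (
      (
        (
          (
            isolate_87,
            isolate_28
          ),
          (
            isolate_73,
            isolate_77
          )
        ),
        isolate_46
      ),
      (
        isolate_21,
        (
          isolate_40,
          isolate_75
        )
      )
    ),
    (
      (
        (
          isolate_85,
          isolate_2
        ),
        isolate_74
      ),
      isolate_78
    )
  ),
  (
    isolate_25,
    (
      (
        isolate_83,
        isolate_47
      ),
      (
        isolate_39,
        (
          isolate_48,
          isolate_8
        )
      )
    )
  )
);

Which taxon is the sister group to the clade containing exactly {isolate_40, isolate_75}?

isolate_21

The clade containing exactly {isolate_40, isolate_75} attaches to the tree at the node subtending (isolate_21,(isolate_40,isolate_75)).
The other lineage descending from that same node — the sister group — is the single tip isolate_21.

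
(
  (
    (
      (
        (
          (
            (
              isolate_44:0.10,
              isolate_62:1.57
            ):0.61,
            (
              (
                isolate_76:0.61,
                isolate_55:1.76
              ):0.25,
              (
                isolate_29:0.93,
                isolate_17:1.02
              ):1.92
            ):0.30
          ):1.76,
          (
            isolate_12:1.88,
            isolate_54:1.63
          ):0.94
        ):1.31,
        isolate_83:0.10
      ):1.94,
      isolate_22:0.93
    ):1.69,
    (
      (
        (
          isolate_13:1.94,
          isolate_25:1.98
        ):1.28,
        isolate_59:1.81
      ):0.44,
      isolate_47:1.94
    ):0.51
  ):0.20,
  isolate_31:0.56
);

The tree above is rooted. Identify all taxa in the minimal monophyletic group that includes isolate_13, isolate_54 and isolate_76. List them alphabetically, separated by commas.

isolate_12, isolate_13, isolate_17, isolate_22, isolate_25, isolate_29, isolate_44, isolate_47, isolate_54, isolate_55, isolate_59, isolate_62, isolate_76, isolate_83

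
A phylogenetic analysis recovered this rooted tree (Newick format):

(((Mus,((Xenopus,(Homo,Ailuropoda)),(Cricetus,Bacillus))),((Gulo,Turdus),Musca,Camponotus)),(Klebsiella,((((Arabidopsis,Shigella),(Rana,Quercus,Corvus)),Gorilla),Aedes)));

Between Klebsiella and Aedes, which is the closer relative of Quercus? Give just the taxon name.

The MRCA of Quercus and Aedes subtends ((((Arabidopsis,Shigella),(Rana,Quercus,Corvus)),Gorilla),Aedes) (7 taxa).
The MRCA of Quercus and Klebsiella subtends (Klebsiella,((((Arabidopsis,Shigella),(Rana,Quercus,Corvus)),Gorilla),Aedes)) (8 taxa).
The first is nested inside the second, so Quercus shares a more recent common ancestor with Aedes.

Aedes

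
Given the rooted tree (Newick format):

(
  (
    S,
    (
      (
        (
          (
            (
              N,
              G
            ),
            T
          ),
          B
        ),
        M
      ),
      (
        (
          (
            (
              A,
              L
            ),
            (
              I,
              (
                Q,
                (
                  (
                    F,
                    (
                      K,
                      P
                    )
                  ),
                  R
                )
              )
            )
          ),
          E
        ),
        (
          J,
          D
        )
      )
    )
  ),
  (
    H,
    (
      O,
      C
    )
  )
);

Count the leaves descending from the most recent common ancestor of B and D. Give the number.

The MRCA of B and D is the node subtending (((((N,G),T),B),M),((((A,L),(I,(Q,((F,(K,P)),R)))),E),(J,D))).
That clade contains 16 terminal taxa: A, B, D, E, F, G, I, J, K, L, M, N, P, Q, R, T.

16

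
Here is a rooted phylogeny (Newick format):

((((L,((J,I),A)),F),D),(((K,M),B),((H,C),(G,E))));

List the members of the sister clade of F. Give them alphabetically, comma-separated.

A, I, J, L

F attaches to the tree at the node subtending ((L,((J,I),A)),F).
The other lineage descending from that same node — the sister group — is (L,((J,I),A)); its 4 tips in alphabetical order are the answer.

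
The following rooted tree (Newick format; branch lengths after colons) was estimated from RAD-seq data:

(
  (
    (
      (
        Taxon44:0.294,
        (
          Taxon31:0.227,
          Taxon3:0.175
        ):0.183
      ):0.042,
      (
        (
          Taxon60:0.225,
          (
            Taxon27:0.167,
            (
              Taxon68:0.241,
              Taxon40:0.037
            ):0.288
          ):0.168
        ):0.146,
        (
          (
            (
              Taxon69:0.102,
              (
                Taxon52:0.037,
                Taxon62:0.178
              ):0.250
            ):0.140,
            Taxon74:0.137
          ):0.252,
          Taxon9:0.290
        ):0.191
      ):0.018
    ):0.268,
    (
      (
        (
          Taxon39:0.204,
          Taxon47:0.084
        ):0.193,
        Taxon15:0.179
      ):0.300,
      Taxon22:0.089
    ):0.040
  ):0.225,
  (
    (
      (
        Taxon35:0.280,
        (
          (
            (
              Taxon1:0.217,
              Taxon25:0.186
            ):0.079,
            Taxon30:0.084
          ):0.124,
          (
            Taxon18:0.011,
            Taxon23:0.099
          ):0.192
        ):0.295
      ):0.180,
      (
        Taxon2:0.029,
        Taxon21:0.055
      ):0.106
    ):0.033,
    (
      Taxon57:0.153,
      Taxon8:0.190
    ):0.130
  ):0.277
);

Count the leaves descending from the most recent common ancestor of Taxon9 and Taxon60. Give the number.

The MRCA of Taxon9 and Taxon60 is the node subtending ((Taxon60,(Taxon27,(Taxon68,Taxon40))),(((Taxon69,(Taxon52,Taxon62)),Taxon74),Taxon9)).
That clade contains 9 terminal taxa: Taxon27, Taxon40, Taxon52, Taxon60, Taxon62, Taxon68, Taxon69, Taxon74, Taxon9.

9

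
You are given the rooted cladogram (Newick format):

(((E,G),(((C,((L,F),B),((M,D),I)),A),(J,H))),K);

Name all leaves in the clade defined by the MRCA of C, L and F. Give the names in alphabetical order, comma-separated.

Tracing C: it sits inside (C,((L,F),B),((M,D),I)).
Tracing L: it sits inside (L,F).
Tracing F: it sits inside (L,F).
The smallest clade enclosing all 3 is (C,((L,F),B),((M,D),I)); the answer is its 7 terminal taxa in alphabetical order.

B, C, D, F, I, L, M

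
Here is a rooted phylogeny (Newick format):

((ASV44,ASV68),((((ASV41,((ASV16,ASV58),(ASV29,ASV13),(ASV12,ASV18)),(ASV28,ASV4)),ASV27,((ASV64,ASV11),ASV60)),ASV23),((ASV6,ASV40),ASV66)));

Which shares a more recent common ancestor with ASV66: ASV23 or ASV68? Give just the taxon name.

The MRCA of ASV66 and ASV23 subtends ((((ASV41,((ASV16,ASV58),(ASV29,ASV13),(ASV12,ASV18)),(ASV28,ASV4)),ASV27,((ASV64,ASV11),ASV60)),ASV23),((ASV6,ASV40),ASV66)) (17 taxa).
The MRCA of ASV66 and ASV68 is the root, subtending the entire tree (19 taxa).
The first is nested inside the second, so ASV66 shares a more recent common ancestor with ASV23.

ASV23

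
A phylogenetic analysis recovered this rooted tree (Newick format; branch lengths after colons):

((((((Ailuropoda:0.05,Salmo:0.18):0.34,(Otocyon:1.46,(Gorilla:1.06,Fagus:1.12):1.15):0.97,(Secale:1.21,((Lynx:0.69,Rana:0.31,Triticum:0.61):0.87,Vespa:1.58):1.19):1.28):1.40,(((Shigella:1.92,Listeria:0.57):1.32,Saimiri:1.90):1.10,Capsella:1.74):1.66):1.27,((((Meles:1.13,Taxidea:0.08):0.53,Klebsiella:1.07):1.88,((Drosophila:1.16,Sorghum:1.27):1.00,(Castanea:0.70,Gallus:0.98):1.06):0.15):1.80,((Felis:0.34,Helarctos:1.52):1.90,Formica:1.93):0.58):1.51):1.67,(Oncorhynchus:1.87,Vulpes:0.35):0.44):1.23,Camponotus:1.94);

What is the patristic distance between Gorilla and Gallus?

11.35

The path runs Gorilla → … → MRCA → … → Gallus; the MRCA is the node subtending ((((Ailuropoda,Salmo),(Otocyon,(Gorilla,Fagus)),(Secale,((Lynx,Rana,Triticum),Vespa))),(((Shigella,Listeria),Saimiri),Capsella)),((((Meles,Taxidea),Klebsiella),((Drosophila,Sorghum),(Castanea,Gallus))),((Felis,Helarctos),Formica))).
Branch lengths along that path: 1.06 + 1.15 + 0.97 + 1.40 + 1.27 + 1.51 + 1.80 + 0.15 + 1.06 + 0.98 = 11.35.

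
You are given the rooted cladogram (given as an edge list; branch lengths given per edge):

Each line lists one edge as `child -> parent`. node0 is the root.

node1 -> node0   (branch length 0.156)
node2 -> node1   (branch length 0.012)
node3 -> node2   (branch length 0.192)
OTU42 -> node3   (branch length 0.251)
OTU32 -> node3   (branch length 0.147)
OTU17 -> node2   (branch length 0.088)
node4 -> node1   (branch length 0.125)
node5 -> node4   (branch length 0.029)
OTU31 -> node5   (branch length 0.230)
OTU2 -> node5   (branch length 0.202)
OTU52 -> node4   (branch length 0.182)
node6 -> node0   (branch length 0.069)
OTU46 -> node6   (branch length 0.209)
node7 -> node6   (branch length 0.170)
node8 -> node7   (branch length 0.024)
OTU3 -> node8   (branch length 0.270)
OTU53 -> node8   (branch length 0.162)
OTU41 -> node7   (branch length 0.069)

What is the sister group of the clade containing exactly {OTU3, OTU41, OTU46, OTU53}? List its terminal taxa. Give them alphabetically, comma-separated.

OTU17, OTU2, OTU31, OTU32, OTU42, OTU52

The clade containing exactly {OTU3, OTU41, OTU46, OTU53} attaches directly to the root of the tree.
The other lineage descending from that same node — the sister group — is (((OTU42,OTU32),OTU17),((OTU31,OTU2),OTU52)); its 6 tips in alphabetical order are the answer.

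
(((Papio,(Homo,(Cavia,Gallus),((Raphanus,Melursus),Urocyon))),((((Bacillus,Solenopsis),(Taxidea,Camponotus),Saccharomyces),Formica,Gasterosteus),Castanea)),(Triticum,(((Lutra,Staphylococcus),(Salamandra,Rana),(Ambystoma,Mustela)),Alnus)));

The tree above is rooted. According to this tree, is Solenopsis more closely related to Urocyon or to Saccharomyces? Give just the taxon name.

Saccharomyces

The MRCA of Solenopsis and Saccharomyces subtends ((Bacillus,Solenopsis),(Taxidea,Camponotus),Saccharomyces) (5 taxa).
The MRCA of Solenopsis and Urocyon subtends ((Papio,(Homo,(Cavia,Gallus),((Raphanus,Melursus),Urocyon))),((((Bacillus,Solenopsis),(Taxidea,Camponotus),Saccharomyces),Formica,Gasterosteus),Castanea)) (15 taxa).
The first is nested inside the second, so Solenopsis shares a more recent common ancestor with Saccharomyces.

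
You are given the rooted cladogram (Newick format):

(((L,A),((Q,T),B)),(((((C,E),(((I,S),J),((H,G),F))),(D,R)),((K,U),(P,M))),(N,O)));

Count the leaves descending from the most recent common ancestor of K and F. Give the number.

14

The MRCA of K and F is the node subtending ((((C,E),(((I,S),J),((H,G),F))),(D,R)),((K,U),(P,M))).
That clade contains 14 terminal taxa: C, D, E, F, G, H, I, J, K, M, P, R, S, U.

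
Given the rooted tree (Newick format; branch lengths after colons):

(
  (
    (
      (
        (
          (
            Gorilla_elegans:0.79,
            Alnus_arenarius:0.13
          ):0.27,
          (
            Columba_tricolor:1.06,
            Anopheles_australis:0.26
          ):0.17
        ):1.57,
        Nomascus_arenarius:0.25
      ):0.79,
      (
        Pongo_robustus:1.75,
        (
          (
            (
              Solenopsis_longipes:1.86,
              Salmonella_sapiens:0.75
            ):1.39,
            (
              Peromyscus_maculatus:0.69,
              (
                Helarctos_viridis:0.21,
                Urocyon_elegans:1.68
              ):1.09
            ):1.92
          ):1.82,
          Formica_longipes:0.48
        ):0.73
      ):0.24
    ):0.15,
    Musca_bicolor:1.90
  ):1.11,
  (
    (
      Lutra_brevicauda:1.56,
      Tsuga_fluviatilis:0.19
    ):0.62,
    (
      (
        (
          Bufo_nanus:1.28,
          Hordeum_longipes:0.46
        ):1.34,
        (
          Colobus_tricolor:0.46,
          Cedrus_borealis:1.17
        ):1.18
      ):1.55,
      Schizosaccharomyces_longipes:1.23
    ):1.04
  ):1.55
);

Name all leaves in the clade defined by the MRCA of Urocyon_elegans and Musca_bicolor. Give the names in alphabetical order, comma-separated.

Alnus_arenarius, Anopheles_australis, Columba_tricolor, Formica_longipes, Gorilla_elegans, Helarctos_viridis, Musca_bicolor, Nomascus_arenarius, Peromyscus_maculatus, Pongo_robustus, Salmonella_sapiens, Solenopsis_longipes, Urocyon_elegans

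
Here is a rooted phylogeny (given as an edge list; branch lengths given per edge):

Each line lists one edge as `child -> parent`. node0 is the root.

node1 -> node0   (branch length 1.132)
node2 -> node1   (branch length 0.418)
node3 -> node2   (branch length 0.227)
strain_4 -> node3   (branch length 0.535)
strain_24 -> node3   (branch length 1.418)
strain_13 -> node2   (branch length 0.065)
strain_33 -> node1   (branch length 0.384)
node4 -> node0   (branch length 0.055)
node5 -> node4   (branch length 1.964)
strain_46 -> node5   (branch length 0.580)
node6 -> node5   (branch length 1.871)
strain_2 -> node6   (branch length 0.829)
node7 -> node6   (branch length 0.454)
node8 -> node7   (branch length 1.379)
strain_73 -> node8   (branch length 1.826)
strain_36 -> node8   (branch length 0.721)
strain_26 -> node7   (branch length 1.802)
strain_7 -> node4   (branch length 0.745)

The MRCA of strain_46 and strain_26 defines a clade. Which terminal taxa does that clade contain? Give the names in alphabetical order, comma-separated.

strain_2, strain_26, strain_36, strain_46, strain_73

Tracing strain_46: it sits inside (strain_46,(strain_2,((strain_73,strain_36),strain_26))).
Tracing strain_26: it sits inside ((strain_73,strain_36),strain_26).
The smallest clade enclosing both is (strain_46,(strain_2,((strain_73,strain_36),strain_26))); the answer is its 5 terminal taxa in alphabetical order.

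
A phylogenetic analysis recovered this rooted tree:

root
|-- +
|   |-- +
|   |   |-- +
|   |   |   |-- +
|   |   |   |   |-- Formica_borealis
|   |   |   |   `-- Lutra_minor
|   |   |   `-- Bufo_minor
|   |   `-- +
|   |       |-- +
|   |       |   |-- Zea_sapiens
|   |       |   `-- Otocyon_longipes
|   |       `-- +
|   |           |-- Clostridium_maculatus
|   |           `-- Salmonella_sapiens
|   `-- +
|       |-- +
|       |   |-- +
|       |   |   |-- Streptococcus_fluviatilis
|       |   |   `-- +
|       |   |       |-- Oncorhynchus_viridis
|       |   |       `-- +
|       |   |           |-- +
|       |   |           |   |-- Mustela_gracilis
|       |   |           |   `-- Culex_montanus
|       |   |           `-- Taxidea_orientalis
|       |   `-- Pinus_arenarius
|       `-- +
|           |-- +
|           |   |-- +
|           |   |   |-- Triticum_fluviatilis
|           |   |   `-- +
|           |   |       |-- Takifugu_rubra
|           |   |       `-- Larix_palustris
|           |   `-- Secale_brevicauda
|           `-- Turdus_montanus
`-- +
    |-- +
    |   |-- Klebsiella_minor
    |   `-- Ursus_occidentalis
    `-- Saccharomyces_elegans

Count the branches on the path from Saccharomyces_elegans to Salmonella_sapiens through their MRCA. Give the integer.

7

The MRCA of Saccharomyces_elegans and Salmonella_sapiens is the root of the tree.
From Saccharomyces_elegans up to that node: 2 branches. From Salmonella_sapiens up to the same node: 5 branches. Total: 2 + 5 = 7.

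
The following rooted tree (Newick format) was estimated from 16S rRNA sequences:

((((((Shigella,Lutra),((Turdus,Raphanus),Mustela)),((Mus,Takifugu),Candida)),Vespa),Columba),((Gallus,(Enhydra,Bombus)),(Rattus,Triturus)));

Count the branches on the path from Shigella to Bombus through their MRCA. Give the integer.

10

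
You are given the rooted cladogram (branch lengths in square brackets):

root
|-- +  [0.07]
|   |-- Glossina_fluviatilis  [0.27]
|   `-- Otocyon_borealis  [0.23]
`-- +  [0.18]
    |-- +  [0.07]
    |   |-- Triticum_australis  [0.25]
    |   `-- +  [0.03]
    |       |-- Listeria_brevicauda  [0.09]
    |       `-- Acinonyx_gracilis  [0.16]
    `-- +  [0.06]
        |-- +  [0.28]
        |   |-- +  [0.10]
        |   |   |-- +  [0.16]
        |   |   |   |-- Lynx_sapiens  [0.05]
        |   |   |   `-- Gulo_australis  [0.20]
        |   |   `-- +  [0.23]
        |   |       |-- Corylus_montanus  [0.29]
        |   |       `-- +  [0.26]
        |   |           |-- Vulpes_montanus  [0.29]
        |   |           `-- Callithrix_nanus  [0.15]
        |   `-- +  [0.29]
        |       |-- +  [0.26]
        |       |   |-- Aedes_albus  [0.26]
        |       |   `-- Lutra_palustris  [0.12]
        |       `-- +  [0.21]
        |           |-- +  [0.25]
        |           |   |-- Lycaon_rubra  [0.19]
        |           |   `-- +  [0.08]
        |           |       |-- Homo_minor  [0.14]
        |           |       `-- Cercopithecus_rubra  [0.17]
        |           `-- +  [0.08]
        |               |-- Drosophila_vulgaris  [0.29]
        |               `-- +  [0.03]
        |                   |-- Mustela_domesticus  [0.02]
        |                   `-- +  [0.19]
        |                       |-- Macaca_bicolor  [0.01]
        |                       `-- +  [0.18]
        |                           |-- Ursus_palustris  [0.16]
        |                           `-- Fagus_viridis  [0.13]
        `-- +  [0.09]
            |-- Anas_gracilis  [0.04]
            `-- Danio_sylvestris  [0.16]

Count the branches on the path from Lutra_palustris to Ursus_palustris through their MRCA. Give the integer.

8

The MRCA of Lutra_palustris and Ursus_palustris is the node subtending ((Aedes_albus,Lutra_palustris),((Lycaon_rubra,(Homo_minor,Cercopithecus_rubra)),(Drosophila_vulgaris,(Mustela_domesticus,(Macaca_bicolor,(Ursus_palustris,Fagus_viridis)))))).
From Lutra_palustris up to that node: 2 branches. From Ursus_palustris up to the same node: 6 branches. Total: 2 + 6 = 8.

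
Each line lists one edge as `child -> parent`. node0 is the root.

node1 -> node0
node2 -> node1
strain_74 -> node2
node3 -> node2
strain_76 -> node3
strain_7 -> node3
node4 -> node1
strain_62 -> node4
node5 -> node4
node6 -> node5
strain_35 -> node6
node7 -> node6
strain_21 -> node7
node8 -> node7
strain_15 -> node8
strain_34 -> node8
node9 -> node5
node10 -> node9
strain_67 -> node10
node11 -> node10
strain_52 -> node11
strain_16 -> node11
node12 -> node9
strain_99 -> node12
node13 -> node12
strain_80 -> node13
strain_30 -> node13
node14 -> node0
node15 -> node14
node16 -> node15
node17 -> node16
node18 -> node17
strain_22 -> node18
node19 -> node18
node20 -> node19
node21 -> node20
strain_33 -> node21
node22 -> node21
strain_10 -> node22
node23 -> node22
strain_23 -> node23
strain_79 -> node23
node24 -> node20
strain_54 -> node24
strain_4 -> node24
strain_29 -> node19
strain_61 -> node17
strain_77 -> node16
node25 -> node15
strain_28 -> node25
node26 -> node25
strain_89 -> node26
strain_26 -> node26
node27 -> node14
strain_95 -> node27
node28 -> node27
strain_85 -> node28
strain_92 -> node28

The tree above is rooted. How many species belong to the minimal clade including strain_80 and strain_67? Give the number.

6

The MRCA of strain_80 and strain_67 is the node subtending ((strain_67,(strain_52,strain_16)),(strain_99,(strain_80,strain_30))).
That clade contains 6 terminal taxa: strain_16, strain_30, strain_52, strain_67, strain_80, strain_99.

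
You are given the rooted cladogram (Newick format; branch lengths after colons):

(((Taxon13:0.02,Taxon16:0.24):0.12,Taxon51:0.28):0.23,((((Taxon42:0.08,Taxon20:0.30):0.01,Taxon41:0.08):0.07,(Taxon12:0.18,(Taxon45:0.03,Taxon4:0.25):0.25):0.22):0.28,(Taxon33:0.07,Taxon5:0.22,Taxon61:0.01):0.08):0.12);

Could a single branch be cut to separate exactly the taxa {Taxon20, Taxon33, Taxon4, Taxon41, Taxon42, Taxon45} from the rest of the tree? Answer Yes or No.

No

The MRCA of the listed taxa subtends ((((Taxon42,Taxon20),Taxon41),(Taxon12,(Taxon45,Taxon4))),(Taxon33,Taxon5,Taxon61)).
That clade also contains Taxon12, Taxon5, Taxon61, which are not in the proposed group, so the group is not monophyletic.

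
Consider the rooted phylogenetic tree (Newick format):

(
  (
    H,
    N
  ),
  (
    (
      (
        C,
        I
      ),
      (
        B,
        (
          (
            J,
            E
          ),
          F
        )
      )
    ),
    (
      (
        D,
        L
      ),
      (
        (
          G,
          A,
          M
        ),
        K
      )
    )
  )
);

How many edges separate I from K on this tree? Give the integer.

6

The MRCA of I and K is the node subtending (((C,I),(B,((J,E),F))),((D,L),((G,A,M),K))).
From I up to that node: 3 branches. From K up to the same node: 3 branches. Total: 3 + 3 = 6.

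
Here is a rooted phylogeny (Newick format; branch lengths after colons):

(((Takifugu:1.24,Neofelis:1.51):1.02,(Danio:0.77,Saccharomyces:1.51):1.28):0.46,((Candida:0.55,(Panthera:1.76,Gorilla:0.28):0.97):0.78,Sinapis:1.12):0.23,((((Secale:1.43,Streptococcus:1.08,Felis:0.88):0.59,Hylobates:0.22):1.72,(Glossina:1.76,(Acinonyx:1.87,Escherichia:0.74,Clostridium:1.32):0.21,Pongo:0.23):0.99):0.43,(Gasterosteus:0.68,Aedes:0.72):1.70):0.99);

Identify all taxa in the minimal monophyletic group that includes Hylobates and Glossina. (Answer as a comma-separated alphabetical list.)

Acinonyx, Clostridium, Escherichia, Felis, Glossina, Hylobates, Pongo, Secale, Streptococcus

Tracing Hylobates: it sits inside ((Secale,Streptococcus,Felis),Hylobates).
Tracing Glossina: it sits inside (Glossina,(Acinonyx,Escherichia,Clostridium),Pongo).
The smallest clade enclosing both is (((Secale,Streptococcus,Felis),Hylobates),(Glossina,(Acinonyx,Escherichia,Clostridium),Pongo)); the answer is its 9 terminal taxa in alphabetical order.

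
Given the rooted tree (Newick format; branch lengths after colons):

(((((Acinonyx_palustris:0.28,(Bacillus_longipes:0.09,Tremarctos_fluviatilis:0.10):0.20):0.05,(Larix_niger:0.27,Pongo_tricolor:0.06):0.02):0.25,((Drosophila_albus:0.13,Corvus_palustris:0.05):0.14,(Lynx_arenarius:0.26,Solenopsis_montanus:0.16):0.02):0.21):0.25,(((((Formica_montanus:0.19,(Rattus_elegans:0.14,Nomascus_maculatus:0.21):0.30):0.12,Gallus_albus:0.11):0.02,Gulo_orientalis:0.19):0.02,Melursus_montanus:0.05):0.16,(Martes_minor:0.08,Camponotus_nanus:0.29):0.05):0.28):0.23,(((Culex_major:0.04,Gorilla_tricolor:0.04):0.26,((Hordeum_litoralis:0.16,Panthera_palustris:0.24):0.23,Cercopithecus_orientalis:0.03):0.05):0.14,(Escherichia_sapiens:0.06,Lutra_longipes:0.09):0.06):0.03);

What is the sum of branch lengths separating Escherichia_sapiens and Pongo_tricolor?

0.96

The path runs Escherichia_sapiens → … → MRCA → … → Pongo_tricolor; the MRCA is the root of the tree.
Branch lengths along that path: 0.06 + 0.06 + 0.03 + 0.23 + 0.25 + 0.25 + 0.02 + 0.06 = 0.96.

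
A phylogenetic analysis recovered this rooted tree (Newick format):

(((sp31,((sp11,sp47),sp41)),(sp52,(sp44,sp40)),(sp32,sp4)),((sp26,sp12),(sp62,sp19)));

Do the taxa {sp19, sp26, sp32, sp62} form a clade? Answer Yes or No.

The MRCA of the listed taxa is the root, so the smallest clade containing them is the whole tree.
That clade also contains sp11, sp12, sp31, sp4, sp40, sp41, sp44, sp47, sp52, which are not in the proposed group, so the group is not monophyletic.

No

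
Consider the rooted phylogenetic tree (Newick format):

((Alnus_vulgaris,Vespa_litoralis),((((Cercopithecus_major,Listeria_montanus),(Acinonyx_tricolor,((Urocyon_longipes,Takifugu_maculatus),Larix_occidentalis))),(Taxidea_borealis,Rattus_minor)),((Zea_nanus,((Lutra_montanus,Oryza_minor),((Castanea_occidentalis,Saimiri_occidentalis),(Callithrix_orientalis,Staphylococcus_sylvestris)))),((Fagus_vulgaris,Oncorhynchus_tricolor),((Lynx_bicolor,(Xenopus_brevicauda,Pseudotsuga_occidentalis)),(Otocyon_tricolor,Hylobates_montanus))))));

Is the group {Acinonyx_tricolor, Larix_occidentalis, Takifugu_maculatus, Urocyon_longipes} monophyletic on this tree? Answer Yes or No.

The most recent common ancestor of these taxa subtends (Acinonyx_tricolor,((Urocyon_longipes,Takifugu_maculatus),Larix_occidentalis)).
That clade has exactly 4 tips — every listed taxon and nothing else — so the group is monophyletic.

Yes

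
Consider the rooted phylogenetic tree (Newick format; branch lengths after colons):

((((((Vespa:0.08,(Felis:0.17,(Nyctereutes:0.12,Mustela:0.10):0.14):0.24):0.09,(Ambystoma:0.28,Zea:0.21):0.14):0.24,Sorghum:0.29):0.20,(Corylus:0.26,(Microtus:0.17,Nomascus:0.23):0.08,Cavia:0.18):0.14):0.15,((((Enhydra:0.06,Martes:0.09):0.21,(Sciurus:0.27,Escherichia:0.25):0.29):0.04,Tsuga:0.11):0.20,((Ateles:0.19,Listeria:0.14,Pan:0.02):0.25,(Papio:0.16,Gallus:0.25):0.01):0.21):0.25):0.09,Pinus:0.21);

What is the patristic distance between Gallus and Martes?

1.01

The path runs Gallus → … → MRCA → … → Martes; the MRCA is the node subtending ((((Enhydra,Martes),(Sciurus,Escherichia)),Tsuga),((Ateles,Listeria,Pan),(Papio,Gallus))).
Branch lengths along that path: 0.25 + 0.01 + 0.21 + 0.20 + 0.04 + 0.21 + 0.09 = 1.01.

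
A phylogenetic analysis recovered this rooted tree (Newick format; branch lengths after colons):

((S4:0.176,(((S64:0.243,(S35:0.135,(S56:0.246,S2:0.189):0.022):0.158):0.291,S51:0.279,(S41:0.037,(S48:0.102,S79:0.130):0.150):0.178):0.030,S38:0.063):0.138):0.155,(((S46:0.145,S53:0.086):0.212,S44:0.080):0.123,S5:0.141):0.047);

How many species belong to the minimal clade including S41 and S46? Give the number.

The MRCA of S41 and S46 is the root, so the clade is the entire tree.
That clade contains 14 terminal taxa: S2, S35, S38, S4, S41, S44, S46, S48, S5, S51, S53, S56, S64, S79.

14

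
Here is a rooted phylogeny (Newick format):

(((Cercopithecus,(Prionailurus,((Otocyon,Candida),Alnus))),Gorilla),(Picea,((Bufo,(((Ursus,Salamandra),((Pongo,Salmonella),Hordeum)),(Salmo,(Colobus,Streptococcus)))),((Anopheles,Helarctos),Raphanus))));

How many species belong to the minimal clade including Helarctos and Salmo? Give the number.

12

The MRCA of Helarctos and Salmo is the node subtending ((Bufo,(((Ursus,Salamandra),((Pongo,Salmonella),Hordeum)),(Salmo,(Colobus,Streptococcus)))),((Anopheles,Helarctos),Raphanus)).
That clade contains 12 terminal taxa: Anopheles, Bufo, Colobus, Helarctos, Hordeum, Pongo, Raphanus, Salamandra, Salmo, Salmonella, Streptococcus, Ursus.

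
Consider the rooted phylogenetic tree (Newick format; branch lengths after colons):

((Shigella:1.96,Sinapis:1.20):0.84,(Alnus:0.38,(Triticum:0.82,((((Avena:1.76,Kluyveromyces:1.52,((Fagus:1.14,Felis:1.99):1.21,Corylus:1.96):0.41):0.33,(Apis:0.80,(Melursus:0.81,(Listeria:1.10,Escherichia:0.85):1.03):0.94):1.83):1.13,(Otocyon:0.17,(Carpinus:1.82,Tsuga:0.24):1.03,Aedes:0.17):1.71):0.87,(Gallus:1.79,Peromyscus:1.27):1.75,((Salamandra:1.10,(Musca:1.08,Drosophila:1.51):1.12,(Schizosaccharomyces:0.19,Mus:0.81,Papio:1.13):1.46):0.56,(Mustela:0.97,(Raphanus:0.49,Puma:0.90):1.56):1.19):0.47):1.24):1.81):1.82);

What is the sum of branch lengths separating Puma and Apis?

The path runs Puma → … → MRCA → … → Apis; the MRCA is the node subtending ((((Avena,Kluyveromyces,((Fagus,Felis),Corylus)),(Apis,(Melursus,(Listeria,Escherichia)))),(Otocyon,(Carpinus,Tsuga),Aedes)),(Gallus,Peromyscus),((Salamandra,(Musca,Drosophila),(Schizosaccharomyces,Mus,Papio)),(Mustela,(Raphanus,Puma)))).
Branch lengths along that path: 0.90 + 1.56 + 1.19 + 0.47 + 0.87 + 1.13 + 1.83 + 0.80 = 8.75.

8.75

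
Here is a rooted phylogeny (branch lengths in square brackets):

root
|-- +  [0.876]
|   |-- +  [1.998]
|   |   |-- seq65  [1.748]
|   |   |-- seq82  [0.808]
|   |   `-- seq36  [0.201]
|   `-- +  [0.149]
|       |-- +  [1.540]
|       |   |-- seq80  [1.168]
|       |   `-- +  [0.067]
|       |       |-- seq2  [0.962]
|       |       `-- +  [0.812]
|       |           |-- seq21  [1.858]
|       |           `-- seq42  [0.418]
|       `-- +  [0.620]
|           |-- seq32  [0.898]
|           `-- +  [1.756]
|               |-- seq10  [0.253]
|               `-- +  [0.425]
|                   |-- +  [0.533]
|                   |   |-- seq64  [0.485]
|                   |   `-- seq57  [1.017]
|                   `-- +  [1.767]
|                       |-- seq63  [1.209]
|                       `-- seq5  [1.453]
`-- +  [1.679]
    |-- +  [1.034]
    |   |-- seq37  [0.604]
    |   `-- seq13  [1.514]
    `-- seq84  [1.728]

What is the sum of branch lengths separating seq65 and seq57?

8.246

The path runs seq65 → … → MRCA → … → seq57; the MRCA is the node subtending ((seq65,seq82,seq36),((seq80,(seq2,(seq21,seq42))),(seq32,(seq10,((seq64,seq57),(seq63,seq5)))))).
Branch lengths along that path: 1.748 + 1.998 + 0.149 + 0.620 + 1.756 + 0.425 + 0.533 + 1.017 = 8.246.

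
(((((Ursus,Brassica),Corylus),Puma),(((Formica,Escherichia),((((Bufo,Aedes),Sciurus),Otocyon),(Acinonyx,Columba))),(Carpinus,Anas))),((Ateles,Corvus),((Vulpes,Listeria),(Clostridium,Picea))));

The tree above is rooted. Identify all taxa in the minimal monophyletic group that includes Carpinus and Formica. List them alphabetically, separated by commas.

Tracing Carpinus: it sits inside (Carpinus,Anas).
Tracing Formica: it sits inside (Formica,Escherichia).
The smallest clade enclosing both is (((Formica,Escherichia),((((Bufo,Aedes),Sciurus),Otocyon),(Acinonyx,Columba))),(Carpinus,Anas)); the answer is its 10 terminal taxa in alphabetical order.

Acinonyx, Aedes, Anas, Bufo, Carpinus, Columba, Escherichia, Formica, Otocyon, Sciurus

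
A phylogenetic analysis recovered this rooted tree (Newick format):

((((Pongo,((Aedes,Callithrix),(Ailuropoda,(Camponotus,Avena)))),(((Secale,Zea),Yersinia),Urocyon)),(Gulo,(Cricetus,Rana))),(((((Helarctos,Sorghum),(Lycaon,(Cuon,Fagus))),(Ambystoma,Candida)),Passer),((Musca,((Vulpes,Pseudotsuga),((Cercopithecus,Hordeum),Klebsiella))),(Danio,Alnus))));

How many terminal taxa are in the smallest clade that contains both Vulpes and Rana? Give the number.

The MRCA of Vulpes and Rana is the root, so the clade is the entire tree.
That clade contains 29 terminal taxa: Aedes, Ailuropoda, Alnus, Ambystoma, Avena, Callithrix, Camponotus, Candida, Cercopithecus, Cricetus, Cuon, Danio, Fagus, Gulo, Helarctos, Hordeum, Klebsiella, Lycaon, Musca, Passer, Pongo, Pseudotsuga, Rana, Secale, Sorghum, Urocyon, Vulpes, Yersinia, Zea.

29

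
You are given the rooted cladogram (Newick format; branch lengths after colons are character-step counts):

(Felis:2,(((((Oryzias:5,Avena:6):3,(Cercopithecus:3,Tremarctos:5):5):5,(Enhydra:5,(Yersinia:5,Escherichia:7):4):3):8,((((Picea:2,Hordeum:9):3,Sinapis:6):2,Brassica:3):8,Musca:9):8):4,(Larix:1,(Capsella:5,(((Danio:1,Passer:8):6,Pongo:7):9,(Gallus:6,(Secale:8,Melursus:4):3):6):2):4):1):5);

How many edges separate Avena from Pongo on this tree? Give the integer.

The MRCA of Avena and Pongo is the node subtending (((((Oryzias,Avena),(Cercopithecus,Tremarctos)),(Enhydra,(Yersinia,Escherichia))),((((Picea,Hordeum),Sinapis),Brassica),Musca)),(Larix,(Capsella,(((Danio,Passer),Pongo),(Gallus,(Secale,Melursus)))))).
From Avena up to that node: 5 branches. From Pongo up to the same node: 5 branches. Total: 5 + 5 = 10.

10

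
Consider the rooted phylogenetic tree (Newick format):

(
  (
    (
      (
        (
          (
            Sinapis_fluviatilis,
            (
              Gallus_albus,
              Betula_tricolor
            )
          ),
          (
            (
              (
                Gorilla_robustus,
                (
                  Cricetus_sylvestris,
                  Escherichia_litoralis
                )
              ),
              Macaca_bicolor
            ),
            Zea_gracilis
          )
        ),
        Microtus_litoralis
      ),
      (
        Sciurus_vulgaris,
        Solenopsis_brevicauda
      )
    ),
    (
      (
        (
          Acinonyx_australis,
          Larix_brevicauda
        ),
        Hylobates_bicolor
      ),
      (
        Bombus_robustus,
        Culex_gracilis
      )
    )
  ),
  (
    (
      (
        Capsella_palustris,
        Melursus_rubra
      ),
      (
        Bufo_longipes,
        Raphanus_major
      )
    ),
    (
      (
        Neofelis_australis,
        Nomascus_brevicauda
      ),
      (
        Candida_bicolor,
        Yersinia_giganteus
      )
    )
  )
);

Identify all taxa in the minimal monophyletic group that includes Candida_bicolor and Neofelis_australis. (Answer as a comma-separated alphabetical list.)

Candida_bicolor, Neofelis_australis, Nomascus_brevicauda, Yersinia_giganteus

Tracing Candida_bicolor: it sits inside (Candida_bicolor,Yersinia_giganteus).
Tracing Neofelis_australis: it sits inside (Neofelis_australis,Nomascus_brevicauda).
The smallest clade enclosing both is ((Neofelis_australis,Nomascus_brevicauda),(Candida_bicolor,Yersinia_giganteus)); the answer is its 4 terminal taxa in alphabetical order.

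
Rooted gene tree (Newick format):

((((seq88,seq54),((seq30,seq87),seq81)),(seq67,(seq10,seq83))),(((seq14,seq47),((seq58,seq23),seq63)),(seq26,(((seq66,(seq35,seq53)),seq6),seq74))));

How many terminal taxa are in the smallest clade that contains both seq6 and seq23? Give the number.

The MRCA of seq6 and seq23 is the node subtending (((seq14,seq47),((seq58,seq23),seq63)),(seq26,(((seq66,(seq35,seq53)),seq6),seq74))).
That clade contains 11 terminal taxa: seq14, seq23, seq26, seq35, seq47, seq53, seq58, seq6, seq63, seq66, seq74.

11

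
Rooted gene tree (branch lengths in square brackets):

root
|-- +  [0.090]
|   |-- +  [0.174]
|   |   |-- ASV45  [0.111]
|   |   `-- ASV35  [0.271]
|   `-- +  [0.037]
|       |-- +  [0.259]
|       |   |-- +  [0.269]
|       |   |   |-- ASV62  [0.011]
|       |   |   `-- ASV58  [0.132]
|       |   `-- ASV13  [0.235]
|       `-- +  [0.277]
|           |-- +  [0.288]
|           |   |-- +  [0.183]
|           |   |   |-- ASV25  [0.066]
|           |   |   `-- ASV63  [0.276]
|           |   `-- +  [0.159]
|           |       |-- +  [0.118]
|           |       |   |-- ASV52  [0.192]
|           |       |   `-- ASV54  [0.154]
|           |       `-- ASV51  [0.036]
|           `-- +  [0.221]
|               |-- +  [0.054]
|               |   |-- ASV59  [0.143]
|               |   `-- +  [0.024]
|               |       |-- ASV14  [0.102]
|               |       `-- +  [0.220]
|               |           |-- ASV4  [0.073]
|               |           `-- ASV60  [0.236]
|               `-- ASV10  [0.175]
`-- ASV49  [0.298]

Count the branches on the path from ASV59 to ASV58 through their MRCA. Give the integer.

7

The MRCA of ASV59 and ASV58 is the node subtending (((ASV62,ASV58),ASV13),(((ASV25,ASV63),((ASV52,ASV54),ASV51)),((ASV59,(ASV14,(ASV4,ASV60))),ASV10))).
From ASV59 up to that node: 4 branches. From ASV58 up to the same node: 3 branches. Total: 4 + 3 = 7.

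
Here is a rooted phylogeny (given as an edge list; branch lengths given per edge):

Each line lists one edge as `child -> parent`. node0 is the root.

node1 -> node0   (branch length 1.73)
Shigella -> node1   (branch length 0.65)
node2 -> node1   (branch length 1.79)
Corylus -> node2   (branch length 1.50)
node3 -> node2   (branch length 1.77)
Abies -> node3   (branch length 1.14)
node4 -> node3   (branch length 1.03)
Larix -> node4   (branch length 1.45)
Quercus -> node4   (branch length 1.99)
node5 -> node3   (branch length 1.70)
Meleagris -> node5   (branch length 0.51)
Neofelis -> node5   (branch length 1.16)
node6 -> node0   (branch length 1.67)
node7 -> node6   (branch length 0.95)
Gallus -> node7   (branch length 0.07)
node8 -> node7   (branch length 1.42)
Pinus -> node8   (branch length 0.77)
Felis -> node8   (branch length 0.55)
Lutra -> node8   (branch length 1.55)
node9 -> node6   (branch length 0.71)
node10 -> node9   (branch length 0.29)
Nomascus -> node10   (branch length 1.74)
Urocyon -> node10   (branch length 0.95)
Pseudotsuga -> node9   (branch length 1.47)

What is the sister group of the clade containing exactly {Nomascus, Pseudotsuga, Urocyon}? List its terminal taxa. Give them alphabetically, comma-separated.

The clade containing exactly {Nomascus, Pseudotsuga, Urocyon} attaches to the tree at the node subtending ((Gallus,(Pinus,Felis,Lutra)),((Nomascus,Urocyon),Pseudotsuga)).
The other lineage descending from that same node — the sister group — is (Gallus,(Pinus,Felis,Lutra)); its 4 tips in alphabetical order are the answer.

Felis, Gallus, Lutra, Pinus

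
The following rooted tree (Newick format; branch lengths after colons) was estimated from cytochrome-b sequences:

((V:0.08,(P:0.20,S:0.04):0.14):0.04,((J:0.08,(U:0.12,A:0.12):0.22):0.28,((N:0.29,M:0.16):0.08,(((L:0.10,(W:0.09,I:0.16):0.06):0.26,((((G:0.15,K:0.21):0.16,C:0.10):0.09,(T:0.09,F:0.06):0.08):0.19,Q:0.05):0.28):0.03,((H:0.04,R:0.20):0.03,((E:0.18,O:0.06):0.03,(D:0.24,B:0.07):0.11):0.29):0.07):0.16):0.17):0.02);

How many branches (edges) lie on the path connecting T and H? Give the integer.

8

The MRCA of T and H is the node subtending (((L,(W,I)),((((G,K),C),(T,F)),Q)),((H,R),((E,O),(D,B)))).
From T up to that node: 5 branches. From H up to the same node: 3 branches. Total: 5 + 3 = 8.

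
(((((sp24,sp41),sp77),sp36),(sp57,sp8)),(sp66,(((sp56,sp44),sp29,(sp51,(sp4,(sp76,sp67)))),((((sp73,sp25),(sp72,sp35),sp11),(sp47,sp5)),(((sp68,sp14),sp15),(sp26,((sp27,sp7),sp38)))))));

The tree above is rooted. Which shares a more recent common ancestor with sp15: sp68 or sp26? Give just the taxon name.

sp68

The MRCA of sp15 and sp68 subtends ((sp68,sp14),sp15) (3 taxa).
The MRCA of sp15 and sp26 subtends (((sp68,sp14),sp15),(sp26,((sp27,sp7),sp38))) (7 taxa).
The first is nested inside the second, so sp15 shares a more recent common ancestor with sp68.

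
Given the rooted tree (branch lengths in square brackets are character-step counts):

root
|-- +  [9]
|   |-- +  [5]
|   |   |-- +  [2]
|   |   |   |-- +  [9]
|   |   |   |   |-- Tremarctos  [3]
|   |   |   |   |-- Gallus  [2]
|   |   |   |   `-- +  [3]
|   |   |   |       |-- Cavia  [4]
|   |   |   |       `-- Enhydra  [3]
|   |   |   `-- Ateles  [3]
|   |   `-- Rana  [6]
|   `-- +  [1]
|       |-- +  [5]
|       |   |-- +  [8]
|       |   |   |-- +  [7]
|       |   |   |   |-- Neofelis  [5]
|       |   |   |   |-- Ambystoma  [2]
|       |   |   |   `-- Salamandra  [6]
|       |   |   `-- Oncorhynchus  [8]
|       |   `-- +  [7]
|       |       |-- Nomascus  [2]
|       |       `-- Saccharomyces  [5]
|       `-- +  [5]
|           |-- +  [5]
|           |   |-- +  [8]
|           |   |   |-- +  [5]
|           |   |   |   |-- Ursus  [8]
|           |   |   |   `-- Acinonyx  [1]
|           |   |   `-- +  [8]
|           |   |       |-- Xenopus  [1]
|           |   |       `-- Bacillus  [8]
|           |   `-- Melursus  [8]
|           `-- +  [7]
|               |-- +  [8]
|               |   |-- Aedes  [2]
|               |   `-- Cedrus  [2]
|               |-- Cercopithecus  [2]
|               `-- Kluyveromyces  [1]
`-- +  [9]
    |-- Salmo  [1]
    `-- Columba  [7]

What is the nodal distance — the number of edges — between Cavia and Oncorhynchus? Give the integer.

9

The MRCA of Cavia and Oncorhynchus is the node subtending ((((Tremarctos,Gallus,(Cavia,Enhydra)),Ateles),Rana),((((Neofelis,Ambystoma,Salamandra),Oncorhynchus),(Nomascus,Saccharomyces)),((((Ursus,Acinonyx),(Xenopus,Bacillus)),Melursus),((Aedes,Cedrus),Cercopithecus,Kluyveromyces)))).
From Cavia up to that node: 5 branches. From Oncorhynchus up to the same node: 4 branches. Total: 5 + 4 = 9.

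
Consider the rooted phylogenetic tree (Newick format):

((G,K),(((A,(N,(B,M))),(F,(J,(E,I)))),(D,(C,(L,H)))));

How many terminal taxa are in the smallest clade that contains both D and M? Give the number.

12

The MRCA of D and M is the node subtending (((A,(N,(B,M))),(F,(J,(E,I)))),(D,(C,(L,H)))).
That clade contains 12 terminal taxa: A, B, C, D, E, F, H, I, J, L, M, N.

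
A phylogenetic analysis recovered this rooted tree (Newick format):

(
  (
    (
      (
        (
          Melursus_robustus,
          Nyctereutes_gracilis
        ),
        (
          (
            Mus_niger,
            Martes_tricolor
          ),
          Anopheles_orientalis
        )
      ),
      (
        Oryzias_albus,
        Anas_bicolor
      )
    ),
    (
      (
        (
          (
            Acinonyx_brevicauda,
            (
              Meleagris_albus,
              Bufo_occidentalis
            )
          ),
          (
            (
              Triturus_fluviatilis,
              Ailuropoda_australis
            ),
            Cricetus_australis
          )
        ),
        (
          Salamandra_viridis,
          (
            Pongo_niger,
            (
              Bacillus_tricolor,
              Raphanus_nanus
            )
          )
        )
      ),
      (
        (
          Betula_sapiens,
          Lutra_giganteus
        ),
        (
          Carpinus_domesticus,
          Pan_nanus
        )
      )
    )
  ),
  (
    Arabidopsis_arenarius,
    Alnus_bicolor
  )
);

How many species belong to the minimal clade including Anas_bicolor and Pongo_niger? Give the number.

21

The MRCA of Anas_bicolor and Pongo_niger is the node subtending ((((Melursus_robustus,Nyctereutes_gracilis),((Mus_niger,Martes_tricolor),Anopheles_orientalis)),(Oryzias_albus,Anas_bicolor)),((((Acinonyx_brevicauda,(Meleagris_albus,Bufo_occidentalis)),((Triturus_fluviatilis,Ailuropoda_australis),Cricetus_australis)),(Salamandra_viridis,(Pongo_niger,(Bacillus_tricolor,Raphanus_nanus)))),((Betula_sapiens,Lutra_giganteus),(Carpinus_domesticus,Pan_nanus)))).
That clade contains 21 terminal taxa: Acinonyx_brevicauda, Ailuropoda_australis, Anas_bicolor, Anopheles_orientalis, Bacillus_tricolor, Betula_sapiens, Bufo_occidentalis, Carpinus_domesticus, Cricetus_australis, Lutra_giganteus, Martes_tricolor, Meleagris_albus, Melursus_robustus, Mus_niger, Nyctereutes_gracilis, Oryzias_albus, Pan_nanus, Pongo_niger, Raphanus_nanus, Salamandra_viridis, Triturus_fluviatilis.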